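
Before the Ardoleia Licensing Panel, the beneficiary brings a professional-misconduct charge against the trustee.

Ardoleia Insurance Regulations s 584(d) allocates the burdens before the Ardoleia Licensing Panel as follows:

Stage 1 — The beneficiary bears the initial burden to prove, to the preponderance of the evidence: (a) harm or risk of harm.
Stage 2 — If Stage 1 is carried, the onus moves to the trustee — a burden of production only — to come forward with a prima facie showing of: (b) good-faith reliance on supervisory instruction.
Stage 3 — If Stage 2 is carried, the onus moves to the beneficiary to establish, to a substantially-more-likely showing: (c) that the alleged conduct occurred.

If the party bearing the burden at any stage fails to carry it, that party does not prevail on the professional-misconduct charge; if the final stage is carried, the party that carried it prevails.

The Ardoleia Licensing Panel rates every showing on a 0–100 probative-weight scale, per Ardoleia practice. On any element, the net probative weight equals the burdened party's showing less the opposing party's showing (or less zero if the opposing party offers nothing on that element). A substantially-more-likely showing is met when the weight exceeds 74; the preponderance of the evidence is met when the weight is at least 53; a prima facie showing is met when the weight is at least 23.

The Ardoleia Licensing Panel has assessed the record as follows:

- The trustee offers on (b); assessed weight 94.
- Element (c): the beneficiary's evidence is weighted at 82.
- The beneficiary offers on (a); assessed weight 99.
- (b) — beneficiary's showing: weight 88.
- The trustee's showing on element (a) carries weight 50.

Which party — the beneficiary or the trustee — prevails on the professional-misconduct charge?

trustee

Stage 1 (beneficiary, the preponderance of the evidence, weight is at least 53): (a) net 99−50=49 < 53 — fails.
  The beneficiary does not carry Stage 1.
So the trustee prevails.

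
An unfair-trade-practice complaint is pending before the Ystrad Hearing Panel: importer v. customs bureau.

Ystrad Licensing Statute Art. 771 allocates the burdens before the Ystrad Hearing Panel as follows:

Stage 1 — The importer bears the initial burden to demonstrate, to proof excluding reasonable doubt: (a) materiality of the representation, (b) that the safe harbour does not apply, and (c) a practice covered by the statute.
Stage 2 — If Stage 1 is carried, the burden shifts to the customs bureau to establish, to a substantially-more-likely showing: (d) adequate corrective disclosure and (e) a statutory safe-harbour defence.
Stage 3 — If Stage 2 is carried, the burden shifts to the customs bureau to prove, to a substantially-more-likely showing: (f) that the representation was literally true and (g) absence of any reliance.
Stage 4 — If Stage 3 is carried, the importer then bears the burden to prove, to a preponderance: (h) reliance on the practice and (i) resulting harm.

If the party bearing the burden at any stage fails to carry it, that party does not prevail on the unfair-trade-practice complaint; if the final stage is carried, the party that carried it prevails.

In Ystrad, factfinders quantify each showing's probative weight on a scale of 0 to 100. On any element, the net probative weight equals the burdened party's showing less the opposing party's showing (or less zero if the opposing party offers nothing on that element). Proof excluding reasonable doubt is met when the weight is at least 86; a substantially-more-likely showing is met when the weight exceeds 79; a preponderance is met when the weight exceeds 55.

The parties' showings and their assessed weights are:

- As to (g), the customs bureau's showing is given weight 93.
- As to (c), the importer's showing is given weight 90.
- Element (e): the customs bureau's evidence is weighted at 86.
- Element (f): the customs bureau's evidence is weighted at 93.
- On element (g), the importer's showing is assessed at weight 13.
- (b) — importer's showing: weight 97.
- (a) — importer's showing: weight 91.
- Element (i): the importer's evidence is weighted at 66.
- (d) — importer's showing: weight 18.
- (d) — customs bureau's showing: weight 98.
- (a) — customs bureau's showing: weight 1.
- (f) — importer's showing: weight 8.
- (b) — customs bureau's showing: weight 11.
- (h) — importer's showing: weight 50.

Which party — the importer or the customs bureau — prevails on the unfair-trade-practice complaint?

customs bureau

Stage 1 — burden on importer; standard: proof excluding reasonable doubt (weight is at least 86).
    (a): 91 − 1 = 90 ≥ 86 [met]
    (b): 97 − 11 = 86 ≥ 86 [met]
    (c): 90 ≥ 86 [met]
  The importer carries Stage 1; the customs bureau now bears the burden.
Stage 2 — burden on customs bureau; standard: a substantially-more-likely showing (weight exceeds 79).
    (d): 98 − 18 = 80 > 79 [met]
    (e): 86 > 79 [met]
  All elements met. The customs bureau retains the burden for Stage 3.
Stage 3 — burden on customs bureau; standard: a substantially-more-likely showing (weight exceeds 79).
    (f): 93 − 8 = 85 > 79 [met]
    (g): 93 − 13 = 80 > 79 [met]
  All elements met. The burden passes to the importer.
Stage 4 — burden on importer; standard: a preponderance (weight exceeds 55).
    (h): 50 ≤ 55 [not met]
    (i): 66 > 55 [met]
  Not every element is met, so the importer fails to carry Stage 4.
The customs bureau prevails.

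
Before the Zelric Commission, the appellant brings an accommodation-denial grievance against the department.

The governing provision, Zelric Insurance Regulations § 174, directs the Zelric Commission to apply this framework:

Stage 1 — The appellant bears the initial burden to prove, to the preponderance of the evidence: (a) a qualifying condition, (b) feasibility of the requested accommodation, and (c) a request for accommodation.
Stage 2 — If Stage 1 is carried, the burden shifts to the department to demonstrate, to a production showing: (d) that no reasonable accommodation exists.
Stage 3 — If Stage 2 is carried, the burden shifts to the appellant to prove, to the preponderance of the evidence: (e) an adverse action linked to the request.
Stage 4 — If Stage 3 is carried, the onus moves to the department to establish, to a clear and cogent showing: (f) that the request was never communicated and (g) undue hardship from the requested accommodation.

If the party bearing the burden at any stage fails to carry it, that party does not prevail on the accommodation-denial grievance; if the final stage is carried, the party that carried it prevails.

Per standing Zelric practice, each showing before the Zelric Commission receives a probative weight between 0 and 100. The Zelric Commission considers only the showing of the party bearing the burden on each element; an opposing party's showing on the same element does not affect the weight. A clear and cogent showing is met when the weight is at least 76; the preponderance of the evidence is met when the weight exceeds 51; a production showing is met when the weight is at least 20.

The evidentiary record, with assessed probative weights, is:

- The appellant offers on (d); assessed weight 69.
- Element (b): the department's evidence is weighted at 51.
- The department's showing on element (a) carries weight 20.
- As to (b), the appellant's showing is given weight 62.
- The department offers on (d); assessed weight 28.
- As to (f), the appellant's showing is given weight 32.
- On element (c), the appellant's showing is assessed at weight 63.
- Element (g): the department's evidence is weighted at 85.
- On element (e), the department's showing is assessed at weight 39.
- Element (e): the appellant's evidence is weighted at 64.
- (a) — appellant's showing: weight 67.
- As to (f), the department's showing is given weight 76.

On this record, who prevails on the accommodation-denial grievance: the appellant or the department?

department

At Stage 1 the appellant must meet the preponderance of the evidence (weight exceeds 51): on (a) the weight is 67 (the department's 20 is given no effect), > 51, so (a) meets the standard; on (b) the weight is 62 (the department's 51 is given no effect), which does exceed 51, so (b) meets the standard; on (c) the weight is 63, which does exceed 51, so (c) meets the standard.
  The appellant carries Stage 1; the department now bears the burden.
At Stage 2 the department must meet a production showing (weight is at least 20): on (d) the weight is 28 (the appellant's 69 is given no effect), ≥ 20, so (d) meets the standard.
  Stage 2 is satisfied; the onus moves to the appellant.
At Stage 3 the appellant must meet the preponderance of the evidence (weight exceeds 51): on (e) the weight is 64 (the department's 39 is given no effect), > 51, so (e) meets the standard.
  Stage 3 carried; the burden shifts to the department.
At Stage 4 the department must meet a clear and cogent showing (weight is at least 76): on (f) the weight is 76 (the appellant's 32 is given no effect), ≥ 76, so (f) meets the standard; on (g) the weight is 85, which does reach 76, so (g) meets the standard.
  Stage 4 carried; the final stage is satisfied.
With every stage satisfied, the department prevails.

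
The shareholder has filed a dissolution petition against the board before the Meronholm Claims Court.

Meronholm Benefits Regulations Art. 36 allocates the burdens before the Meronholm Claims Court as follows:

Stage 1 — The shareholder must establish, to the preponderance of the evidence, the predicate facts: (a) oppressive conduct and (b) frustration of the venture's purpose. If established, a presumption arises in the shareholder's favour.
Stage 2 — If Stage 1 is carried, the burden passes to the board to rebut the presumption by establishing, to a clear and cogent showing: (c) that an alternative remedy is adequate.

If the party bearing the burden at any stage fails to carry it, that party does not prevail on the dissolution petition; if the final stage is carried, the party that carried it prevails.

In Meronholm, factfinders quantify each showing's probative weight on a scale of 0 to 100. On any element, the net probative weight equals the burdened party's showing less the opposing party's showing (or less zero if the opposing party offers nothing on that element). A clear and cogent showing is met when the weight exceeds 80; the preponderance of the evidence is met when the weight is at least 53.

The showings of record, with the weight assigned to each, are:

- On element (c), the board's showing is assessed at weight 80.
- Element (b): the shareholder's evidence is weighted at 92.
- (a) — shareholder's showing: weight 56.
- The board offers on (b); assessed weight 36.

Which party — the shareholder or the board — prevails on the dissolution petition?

shareholder

Stage 1 (shareholder, the preponderance of the evidence, weight is at least 53): (a) 56 ≥ 53 — meets; (b) net 92−36=56 ≥ 53 — meets.
  All elements met. The burden passes to the board.
Stage 2 (board, a clear and cogent showing, weight exceeds 80): (c) 80 ≤ 80 — fails.
  The board does not carry Stage 2.
The analysis ends at Stage 2; the shareholder prevails.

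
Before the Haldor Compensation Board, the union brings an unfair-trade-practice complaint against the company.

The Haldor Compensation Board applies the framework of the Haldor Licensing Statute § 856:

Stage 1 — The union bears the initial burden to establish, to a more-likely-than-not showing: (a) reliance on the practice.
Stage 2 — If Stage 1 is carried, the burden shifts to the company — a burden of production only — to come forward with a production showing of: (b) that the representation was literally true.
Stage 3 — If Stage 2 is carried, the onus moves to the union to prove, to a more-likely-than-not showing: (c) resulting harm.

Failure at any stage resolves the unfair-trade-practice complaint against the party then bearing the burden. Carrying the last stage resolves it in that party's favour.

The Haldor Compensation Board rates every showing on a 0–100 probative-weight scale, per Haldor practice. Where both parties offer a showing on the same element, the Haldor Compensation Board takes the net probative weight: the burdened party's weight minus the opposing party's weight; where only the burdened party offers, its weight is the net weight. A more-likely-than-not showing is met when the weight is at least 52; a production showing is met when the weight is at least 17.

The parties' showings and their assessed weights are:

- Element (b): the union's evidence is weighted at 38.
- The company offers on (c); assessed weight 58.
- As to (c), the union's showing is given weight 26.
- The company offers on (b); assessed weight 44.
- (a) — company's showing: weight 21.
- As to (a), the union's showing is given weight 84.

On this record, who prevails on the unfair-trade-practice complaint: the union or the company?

union

Stage 1 (union, a more-likely-than-not showing, weight is at least 52): (a) net 84−21=63 ≥ 52 — meets.
  All elements met. The burden passes to the company.
Stage 2 (company, a production showing, weight is at least 17): (b) net 44−38=6 < 17 — fails.
  Stage 2 not carried; the company fails its burden.
So the union prevails.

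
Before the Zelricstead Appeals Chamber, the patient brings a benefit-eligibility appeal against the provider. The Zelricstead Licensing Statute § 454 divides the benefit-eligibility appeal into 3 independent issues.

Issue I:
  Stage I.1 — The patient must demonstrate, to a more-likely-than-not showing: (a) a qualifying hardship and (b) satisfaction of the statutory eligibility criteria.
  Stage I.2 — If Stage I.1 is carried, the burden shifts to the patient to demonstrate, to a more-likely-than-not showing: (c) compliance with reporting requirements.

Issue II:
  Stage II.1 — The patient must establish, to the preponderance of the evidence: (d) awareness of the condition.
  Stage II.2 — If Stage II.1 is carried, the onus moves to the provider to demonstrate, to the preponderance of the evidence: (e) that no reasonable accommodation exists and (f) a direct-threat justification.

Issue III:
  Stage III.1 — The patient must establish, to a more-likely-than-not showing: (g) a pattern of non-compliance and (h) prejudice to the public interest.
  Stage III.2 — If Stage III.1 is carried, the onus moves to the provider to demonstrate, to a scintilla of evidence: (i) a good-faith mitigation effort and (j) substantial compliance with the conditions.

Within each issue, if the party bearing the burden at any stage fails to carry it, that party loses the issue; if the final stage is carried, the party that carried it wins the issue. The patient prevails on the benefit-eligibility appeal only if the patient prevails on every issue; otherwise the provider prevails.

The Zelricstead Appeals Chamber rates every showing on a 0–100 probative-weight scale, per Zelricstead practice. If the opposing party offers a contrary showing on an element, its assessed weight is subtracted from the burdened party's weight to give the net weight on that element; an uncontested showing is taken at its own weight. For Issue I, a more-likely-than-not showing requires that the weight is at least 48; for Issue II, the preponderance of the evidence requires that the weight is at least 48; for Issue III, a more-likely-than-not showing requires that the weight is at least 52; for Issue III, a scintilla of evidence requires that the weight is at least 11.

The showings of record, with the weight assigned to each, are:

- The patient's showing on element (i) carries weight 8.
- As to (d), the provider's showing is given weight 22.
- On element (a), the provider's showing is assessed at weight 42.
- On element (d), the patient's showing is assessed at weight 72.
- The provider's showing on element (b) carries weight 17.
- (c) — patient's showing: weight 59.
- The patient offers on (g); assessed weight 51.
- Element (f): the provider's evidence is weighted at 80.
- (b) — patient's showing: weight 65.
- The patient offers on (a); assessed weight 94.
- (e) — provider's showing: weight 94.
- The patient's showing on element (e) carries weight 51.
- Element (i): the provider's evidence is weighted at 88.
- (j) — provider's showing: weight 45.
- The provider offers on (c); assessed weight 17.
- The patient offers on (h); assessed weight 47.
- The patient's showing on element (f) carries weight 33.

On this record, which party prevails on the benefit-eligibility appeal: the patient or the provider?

provider

— Issue I —
Stage I.1 — burden on patient; standard: a more-likely-than-not showing (weight is at least 48).
    (a): 94 − 42 = 52 ≥ 48 [met]
    (b): 65 − 17 = 48 ≥ 48 [met]
  All elements met. The patient retains the burden for Stage I.2.
Stage I.2 — burden on patient; standard: a more-likely-than-not showing (weight is at least 48).
    (c): 59 − 17 = 42 < 48 [not met]
  The patient does not carry Stage I.2.
The analysis ends at Stage I.2; the provider prevails on this issue.
— Issue II —
Stage II.1 (patient, the preponderance of the evidence, weight is at least 48): (d) net 72−22=50 ≥ 48 — meets.
  All elements met. The burden passes to the provider.
Stage II.2 (provider, the preponderance of the evidence, weight is at least 48): (e) net 94−51=43 < 48 — fails; (f) net 80−33=47 < 48 — fails.
  The provider does not carry Stage II.2.
The analysis ends at Stage II.2; the patient prevails on this issue.
— Issue III —
Stage III.1 (patient, a more-likely-than-not showing, weight is at least 52): (g) 51 < 52 — fails; (h) 47 < 52 — fails.
  The patient does not carry Stage III.1.
So the provider prevails on this issue.
Per-issue: Issue I → provider; Issue II → patient; Issue III → provider. The patient must prevail on every issue; overall, the provider prevails.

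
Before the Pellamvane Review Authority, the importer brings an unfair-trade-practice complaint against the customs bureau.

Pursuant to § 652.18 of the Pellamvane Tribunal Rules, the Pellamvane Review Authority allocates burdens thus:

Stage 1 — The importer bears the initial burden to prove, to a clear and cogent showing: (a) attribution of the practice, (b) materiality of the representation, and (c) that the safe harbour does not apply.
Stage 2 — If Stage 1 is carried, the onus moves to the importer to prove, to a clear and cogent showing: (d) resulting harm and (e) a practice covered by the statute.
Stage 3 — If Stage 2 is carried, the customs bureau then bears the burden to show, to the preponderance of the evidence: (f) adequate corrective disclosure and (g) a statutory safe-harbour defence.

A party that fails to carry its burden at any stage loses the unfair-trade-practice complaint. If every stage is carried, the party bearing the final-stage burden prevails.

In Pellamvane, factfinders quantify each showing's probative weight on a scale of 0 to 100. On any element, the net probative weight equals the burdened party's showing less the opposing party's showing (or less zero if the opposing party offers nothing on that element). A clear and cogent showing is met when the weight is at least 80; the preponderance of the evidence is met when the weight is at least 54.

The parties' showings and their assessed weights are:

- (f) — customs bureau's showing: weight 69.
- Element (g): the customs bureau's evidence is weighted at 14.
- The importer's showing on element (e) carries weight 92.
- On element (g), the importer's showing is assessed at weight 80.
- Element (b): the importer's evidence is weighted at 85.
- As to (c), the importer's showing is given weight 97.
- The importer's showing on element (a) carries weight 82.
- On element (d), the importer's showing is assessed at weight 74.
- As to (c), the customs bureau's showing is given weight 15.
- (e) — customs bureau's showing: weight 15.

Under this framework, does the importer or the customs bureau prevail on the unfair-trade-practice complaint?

At Stage 1 the importer must meet a clear and cogent showing (weight is at least 80): on (a) the weight is 82, which does reach 80, so (a) meets the standard; on (b) the weight is 85, ≥ 80, so (b) meets the standard; on (c) the weight is 97 less the opposing 15 gives net 82, ≥ 80, so (c) meets the standard.
  Stage 1 is satisfied; the importer continues to bear the burden.
At Stage 2 the importer must meet a clear and cogent showing (weight is at least 80): on (d) the weight is 74, which does not reach 80, so (d) does not meet the standard; on (e) the weight is 92 less the opposing 15 gives net 77, < 80, so (e) does not meet the standard.
  Not every element is met, so the importer fails to carry Stage 2.
So the customs bureau prevails.

customs bureau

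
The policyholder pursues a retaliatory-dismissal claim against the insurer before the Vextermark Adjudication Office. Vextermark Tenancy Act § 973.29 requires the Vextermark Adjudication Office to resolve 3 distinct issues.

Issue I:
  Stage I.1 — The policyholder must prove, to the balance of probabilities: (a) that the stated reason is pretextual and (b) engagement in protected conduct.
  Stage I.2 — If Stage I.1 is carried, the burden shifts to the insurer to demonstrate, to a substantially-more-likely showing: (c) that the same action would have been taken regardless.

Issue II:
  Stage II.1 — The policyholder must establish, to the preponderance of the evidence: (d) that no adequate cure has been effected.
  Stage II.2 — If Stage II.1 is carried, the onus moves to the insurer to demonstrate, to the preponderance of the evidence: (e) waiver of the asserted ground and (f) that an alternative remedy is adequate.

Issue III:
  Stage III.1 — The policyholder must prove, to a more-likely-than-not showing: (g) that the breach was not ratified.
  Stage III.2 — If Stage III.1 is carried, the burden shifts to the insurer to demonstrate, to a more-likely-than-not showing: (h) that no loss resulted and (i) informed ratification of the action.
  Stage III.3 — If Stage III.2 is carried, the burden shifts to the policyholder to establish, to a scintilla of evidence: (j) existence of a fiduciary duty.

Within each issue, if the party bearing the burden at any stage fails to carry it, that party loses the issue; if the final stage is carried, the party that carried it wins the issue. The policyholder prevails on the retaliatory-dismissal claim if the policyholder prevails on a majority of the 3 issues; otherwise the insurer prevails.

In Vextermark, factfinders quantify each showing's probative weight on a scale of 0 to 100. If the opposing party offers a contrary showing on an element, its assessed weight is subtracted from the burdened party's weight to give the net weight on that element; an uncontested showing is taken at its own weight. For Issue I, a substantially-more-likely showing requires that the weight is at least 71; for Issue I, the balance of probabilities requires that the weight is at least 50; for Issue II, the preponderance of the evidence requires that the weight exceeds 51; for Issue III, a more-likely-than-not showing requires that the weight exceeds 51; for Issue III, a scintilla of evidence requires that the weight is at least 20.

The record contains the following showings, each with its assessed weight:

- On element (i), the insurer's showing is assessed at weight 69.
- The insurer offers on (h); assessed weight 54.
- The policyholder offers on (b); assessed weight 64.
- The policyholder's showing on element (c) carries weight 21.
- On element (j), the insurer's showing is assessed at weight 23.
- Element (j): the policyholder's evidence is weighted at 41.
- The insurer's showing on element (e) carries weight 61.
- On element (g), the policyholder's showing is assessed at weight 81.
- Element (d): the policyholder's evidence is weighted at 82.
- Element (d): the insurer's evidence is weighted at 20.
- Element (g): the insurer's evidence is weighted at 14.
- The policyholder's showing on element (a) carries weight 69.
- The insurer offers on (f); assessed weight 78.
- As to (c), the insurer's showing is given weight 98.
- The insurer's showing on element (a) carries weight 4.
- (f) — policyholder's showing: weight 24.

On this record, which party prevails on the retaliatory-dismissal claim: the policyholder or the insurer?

insurer

— Issue I —
Stage I.1 — burden on policyholder; standard: the balance of probabilities (weight is at least 50).
    (a): 69 − 4 = 65 ≥ 50 [met]
    (b): 64 ≥ 50 [met]
  Stage I.1 carried; the burden shifts to the insurer.
Stage I.2 — burden on insurer; standard: a substantially-more-likely showing (weight is at least 71).
    (c): 98 − 21 = 77 ≥ 71 [met]
  All elements met at the final stage.
With every stage satisfied, the insurer prevails on this issue.
— Issue II —
At Stage II.1 the policyholder must meet the preponderance of the evidence (weight exceeds 51): on (d) the weight is 82 less the opposing 20 gives net 62, which does exceed 51, so (d) meets the standard.
  The policyholder carries Stage II.1; the insurer now bears the burden.
At Stage II.2 the insurer must meet the preponderance of the evidence (weight exceeds 51): on (e) the weight is 61, which does exceed 51, so (e) meets the standard; on (f) the weight is 78 less the opposing 24 gives net 54, > 51, so (f) meets the standard.
  Stage II.2 carried; the final stage is satisfied.
All stages carried — the insurer prevails on this issue.
— Issue III —
At Stage III.1 the policyholder must meet a more-likely-than-not showing (weight exceeds 51): on (g) the weight is 81 less the opposing 14 gives net 67, > 51, so (g) meets the standard.
  Stage III.1 carried; the burden shifts to the insurer.
At Stage III.2 the insurer must meet a more-likely-than-not showing (weight exceeds 51): on (h) the weight is 54, > 51, so (h) meets the standard; on (i) the weight is 69, which does exceed 51, so (i) meets the standard.
  Stage III.2 carried; the burden shifts to the policyholder.
At Stage III.3 the policyholder must meet a scintilla of evidence (weight is at least 20): on (j) the weight is 41 less the opposing 23 gives net 18, < 20, so (j) does not meet the standard.
  The policyholder does not carry Stage III.3.
The analysis ends at Stage III.3; the insurer prevails on this issue.
Per-issue: Issue I → insurer; Issue II → insurer; Issue III → insurer. The policyholder must prevail on a majority of issues; overall, the insurer prevails.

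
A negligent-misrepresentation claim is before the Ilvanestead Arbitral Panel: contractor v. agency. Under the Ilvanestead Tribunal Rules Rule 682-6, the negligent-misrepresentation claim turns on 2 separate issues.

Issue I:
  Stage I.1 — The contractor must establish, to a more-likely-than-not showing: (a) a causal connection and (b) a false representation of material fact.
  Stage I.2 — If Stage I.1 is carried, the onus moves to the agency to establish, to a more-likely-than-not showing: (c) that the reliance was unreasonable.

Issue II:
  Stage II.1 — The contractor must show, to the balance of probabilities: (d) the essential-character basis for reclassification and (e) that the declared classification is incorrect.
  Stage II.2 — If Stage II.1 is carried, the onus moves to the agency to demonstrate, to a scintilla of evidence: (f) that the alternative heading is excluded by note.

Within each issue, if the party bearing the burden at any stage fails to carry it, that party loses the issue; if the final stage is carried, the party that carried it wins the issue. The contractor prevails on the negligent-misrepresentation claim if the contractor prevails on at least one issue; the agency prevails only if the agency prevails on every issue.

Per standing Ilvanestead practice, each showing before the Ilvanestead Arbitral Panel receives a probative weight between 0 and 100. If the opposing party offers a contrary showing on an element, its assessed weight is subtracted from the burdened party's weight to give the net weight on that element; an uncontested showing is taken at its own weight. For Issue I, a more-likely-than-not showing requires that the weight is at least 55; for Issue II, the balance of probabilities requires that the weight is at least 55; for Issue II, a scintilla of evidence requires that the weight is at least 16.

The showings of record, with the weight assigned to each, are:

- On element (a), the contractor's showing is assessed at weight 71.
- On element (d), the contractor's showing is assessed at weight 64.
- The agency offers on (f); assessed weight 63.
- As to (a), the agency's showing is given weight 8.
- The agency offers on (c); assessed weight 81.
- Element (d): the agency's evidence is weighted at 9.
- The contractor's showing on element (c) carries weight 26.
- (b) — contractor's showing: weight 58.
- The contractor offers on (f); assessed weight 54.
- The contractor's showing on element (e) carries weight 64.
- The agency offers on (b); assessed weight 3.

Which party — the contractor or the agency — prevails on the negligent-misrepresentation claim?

— Issue I —
At Stage I.1 the contractor must meet a more-likely-than-not showing (weight is at least 55): on (a) the weight is 71 less the opposing 8 gives net 63, which does reach 55, so (a) meets the standard; on (b) the weight is 58 less the opposing 3 gives net 55, which does reach 55, so (b) meets the standard.
  Stage I.1 is satisfied; the onus moves to the agency.
At Stage I.2 the agency must meet a more-likely-than-not showing (weight is at least 55): on (c) the weight is 81 less the opposing 26 gives net 55, ≥ 55, so (c) meets the standard.
  Stage I.2 carried; the final stage is satisfied.
Every stage carried; the agency prevails on this issue.
— Issue II —
Stage II.1 — burden on contractor; standard: the balance of probabilities (weight is at least 55).
    (d): 64 − 9 = 55 ≥ 55 [met]
    (e): 64 ≥ 55 [met]
  All elements met. The burden passes to the agency.
Stage II.2 — burden on agency; standard: a scintilla of evidence (weight is at least 16).
    (f): 63 − 54 = 9 < 16 [not met]
  Stage II.2 not carried; the agency fails its burden.
The analysis ends at Stage II.2; the contractor prevails on this issue.
Per-issue: Issue I → agency; Issue II → contractor. The contractor must prevail on at least one issue; overall, the contractor prevails.

contractor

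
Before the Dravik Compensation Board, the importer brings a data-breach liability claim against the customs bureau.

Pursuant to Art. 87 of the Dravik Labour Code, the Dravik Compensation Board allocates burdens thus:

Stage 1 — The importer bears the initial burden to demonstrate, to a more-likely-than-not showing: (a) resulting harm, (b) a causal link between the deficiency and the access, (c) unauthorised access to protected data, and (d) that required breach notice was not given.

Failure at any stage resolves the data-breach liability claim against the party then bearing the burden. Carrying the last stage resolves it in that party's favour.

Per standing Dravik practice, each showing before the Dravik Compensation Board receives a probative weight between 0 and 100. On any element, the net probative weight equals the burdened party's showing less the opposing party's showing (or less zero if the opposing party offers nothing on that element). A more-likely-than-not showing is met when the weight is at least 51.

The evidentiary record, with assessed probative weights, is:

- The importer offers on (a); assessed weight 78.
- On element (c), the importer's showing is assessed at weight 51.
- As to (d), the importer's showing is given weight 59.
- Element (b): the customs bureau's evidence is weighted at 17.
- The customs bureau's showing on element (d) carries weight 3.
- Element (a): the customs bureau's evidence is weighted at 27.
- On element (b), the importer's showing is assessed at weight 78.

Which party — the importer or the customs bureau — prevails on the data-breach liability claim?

importer

At Stage 1 the importer must meet a more-likely-than-not showing (weight is at least 51): on (a) the weight is 78 less the opposing 27 gives net 51, which does reach 51, so (a) meets the standard; on (b) the weight is 78 less the opposing 17 gives net 61, which does reach 51, so (b) meets the standard; on (c) the weight is 51, ≥ 51, so (c) meets the standard; on (d) the weight is 59 less the opposing 3 gives net 56, which does reach 51, so (d) meets the standard.
  All elements met at the final stage.
Every stage carried; the importer prevails.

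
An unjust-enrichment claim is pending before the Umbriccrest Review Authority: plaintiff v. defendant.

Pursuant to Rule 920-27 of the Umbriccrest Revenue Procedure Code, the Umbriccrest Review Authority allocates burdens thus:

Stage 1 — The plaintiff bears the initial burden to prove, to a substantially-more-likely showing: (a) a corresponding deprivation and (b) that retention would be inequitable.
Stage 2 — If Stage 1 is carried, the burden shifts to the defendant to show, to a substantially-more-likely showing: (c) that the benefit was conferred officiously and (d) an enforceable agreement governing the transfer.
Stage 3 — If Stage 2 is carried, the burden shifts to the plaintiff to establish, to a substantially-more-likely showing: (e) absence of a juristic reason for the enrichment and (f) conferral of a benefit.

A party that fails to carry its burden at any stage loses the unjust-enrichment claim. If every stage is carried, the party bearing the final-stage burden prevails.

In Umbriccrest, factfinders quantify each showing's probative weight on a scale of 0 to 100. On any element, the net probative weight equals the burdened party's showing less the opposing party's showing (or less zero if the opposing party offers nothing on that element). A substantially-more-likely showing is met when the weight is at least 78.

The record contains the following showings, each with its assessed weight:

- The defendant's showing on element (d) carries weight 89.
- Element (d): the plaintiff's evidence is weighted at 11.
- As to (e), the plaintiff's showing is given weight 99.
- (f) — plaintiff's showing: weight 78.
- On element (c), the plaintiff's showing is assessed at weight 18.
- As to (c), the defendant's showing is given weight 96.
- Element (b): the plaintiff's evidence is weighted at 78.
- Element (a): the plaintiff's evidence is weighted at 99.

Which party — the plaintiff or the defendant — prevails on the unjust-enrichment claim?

At Stage 1 the plaintiff must meet a substantially-more-likely showing (weight is at least 78): on (a) the weight is 99, ≥ 78, so (a) meets the standard; on (b) the weight is 78, ≥ 78, so (b) meets the standard.
  Stage 1 carried; the burden shifts to the defendant.
At Stage 2 the defendant must meet a substantially-more-likely showing (weight is at least 78): on (c) the weight is 96 less the opposing 18 gives net 78, ≥ 78, so (c) meets the standard; on (d) the weight is 89 less the opposing 11 gives net 78, which does reach 78, so (d) meets the standard.
  Stage 2 carried; the burden shifts to the plaintiff.
At Stage 3 the plaintiff must meet a substantially-more-likely showing (weight is at least 78): on (e) the weight is 99, ≥ 78, so (e) meets the standard; on (f) the weight is 78, which does reach 78, so (f) meets the standard.
  The plaintiff carries the last stage.
Every stage carried; the plaintiff prevails.

plaintiff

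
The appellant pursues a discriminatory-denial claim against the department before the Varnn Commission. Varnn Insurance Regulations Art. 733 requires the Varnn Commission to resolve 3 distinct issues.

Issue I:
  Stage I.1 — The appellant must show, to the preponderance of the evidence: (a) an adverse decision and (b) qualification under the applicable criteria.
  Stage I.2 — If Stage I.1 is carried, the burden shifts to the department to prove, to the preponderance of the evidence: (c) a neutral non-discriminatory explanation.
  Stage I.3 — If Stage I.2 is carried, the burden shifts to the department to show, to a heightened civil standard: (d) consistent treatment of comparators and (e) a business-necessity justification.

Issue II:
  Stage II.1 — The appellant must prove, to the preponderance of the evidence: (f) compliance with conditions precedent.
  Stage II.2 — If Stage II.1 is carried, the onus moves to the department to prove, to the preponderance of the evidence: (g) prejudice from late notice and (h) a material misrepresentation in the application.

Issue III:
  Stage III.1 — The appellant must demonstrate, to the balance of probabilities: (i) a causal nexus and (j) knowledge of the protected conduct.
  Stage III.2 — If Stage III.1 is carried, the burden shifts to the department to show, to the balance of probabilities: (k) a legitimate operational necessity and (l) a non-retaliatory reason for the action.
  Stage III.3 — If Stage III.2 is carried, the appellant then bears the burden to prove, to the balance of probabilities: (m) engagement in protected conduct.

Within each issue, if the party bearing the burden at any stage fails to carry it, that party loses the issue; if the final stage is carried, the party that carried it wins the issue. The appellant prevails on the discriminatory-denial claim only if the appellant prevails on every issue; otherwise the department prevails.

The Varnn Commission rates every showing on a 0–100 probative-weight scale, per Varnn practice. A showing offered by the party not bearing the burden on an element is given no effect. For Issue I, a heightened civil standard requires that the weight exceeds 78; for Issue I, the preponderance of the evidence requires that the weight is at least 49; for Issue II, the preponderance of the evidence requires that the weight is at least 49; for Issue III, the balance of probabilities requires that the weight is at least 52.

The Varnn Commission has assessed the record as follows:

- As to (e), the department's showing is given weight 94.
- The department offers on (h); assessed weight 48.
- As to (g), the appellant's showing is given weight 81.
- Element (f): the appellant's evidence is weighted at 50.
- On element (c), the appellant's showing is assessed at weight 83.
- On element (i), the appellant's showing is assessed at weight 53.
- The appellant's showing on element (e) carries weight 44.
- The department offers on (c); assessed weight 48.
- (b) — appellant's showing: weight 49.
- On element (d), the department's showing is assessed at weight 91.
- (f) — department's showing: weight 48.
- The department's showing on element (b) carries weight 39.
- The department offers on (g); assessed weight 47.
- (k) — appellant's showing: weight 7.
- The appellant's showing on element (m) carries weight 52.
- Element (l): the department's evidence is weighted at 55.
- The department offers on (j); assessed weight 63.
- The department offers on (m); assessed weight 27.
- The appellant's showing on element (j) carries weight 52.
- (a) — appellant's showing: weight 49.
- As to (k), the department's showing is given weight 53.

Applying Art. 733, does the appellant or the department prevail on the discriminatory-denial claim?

— Issue I —
Stage I.1 — burden on appellant; standard: the preponderance of the evidence (weight is at least 49).
    (a): 49 ≥ 49 [met]
    (b): 49 (department's 39 disregarded) ≥ 49 [met]
  All elements met. The burden passes to the department.
Stage I.2 — burden on department; standard: the preponderance of the evidence (weight is at least 49).
    (c): 48 (appellant's 83 disregarded) < 49 [not met]
  Not every element is met, so the department fails to carry Stage I.2.
So the appellant prevails on this issue.
— Issue II —
Stage II.1 — burden on appellant; standard: the preponderance of the evidence (weight is at least 49).
    (f): 50 (department's 48 disregarded) ≥ 49 [met]
  Stage II.1 carried; the burden shifts to the department.
Stage II.2 — burden on department; standard: the preponderance of the evidence (weight is at least 49).
    (g): 47 (appellant's 81 disregarded) < 49 [not met]
    (h): 48 < 49 [not met]
  Not every element is met, so the department fails to carry Stage II.2.
The appellant prevails on this issue.
— Issue III —
Stage III.1 — burden on appellant; standard: the balance of probabilities (weight is at least 52).
    (i): 53 ≥ 52 [met]
    (j): 52 (department's 63 disregarded) ≥ 52 [met]
  All elements met. The burden passes to the department.
Stage III.2 — burden on department; standard: the balance of probabilities (weight is at least 52).
    (k): 53 (appellant's 7 disregarded) ≥ 52 [met]
    (l): 55 ≥ 52 [met]
  All elements met. The burden passes to the appellant.
Stage III.3 — burden on appellant; standard: the balance of probabilities (weight is at least 52).
    (m): 52 (department's 27 disregarded) ≥ 52 [met]
  The appellant carries the last stage.
Every stage carried; the appellant prevails on this issue.
Per-issue: Issue I → appellant; Issue II → appellant; Issue III → appellant. The appellant must prevail on every issue; overall, the appellant prevails.

appellant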